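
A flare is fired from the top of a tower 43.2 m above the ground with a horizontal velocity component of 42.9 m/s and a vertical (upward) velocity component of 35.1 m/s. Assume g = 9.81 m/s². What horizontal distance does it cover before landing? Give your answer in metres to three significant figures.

353 m

With up positive and y = 0 at the ground: y(t) = 43.2 + (35.10) t − 4.905 t². Setting y = 0 and taking the positive root: t = [35.10 + √(35.10² + 2·9.81·43.2)] / 9.81 = (35.10 + 45.60) / 9.81 = 8.227 s.
Horizontal distance: R = vₓ t = 42.90 × 8.227 = 352.9 m.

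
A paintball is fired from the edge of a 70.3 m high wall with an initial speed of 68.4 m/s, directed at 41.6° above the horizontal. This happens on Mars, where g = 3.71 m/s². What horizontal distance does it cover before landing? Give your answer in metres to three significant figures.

1330 m

Horizontal component vₓ = 68.40 cos 41.6° = 51.15 m/s; vertical v_y0 = 68.40 sin 41.6° = 45.41 m/s.
The projectile lands when y = 70.3 + (45.41) t − ½·3.71·t² = 0. Positive root: t = (45.41 + √(45.41² + 2·3.71·70.3)) / 3.71 = (45.41 + 50.83) / 3.71 = 25.94 s.
Horizontal distance: R = vₓ t = 51.15 × 25.94 = 1327 m.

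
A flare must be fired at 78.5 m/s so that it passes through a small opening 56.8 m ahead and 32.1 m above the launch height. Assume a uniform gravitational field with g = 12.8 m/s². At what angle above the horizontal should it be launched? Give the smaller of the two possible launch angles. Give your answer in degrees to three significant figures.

Trajectory: y = x tanθ − g x² (1 + tan²θ)/(2v₀²). With x = 56.8, y = 32.1, v₀ = 78.5, g = 12.8:
3.351 tan²θ − 56.8 tanθ + (35.45) = 0.
tanθ = [56.8 ± √(56.8² − 4 × 3.351 × (35.45))] / (2 × 3.351) = (56.8 ± 52.45) / 6.701, giving tanθ = 0.6490 or 16.30.
θ = 32.98° or 86.49°; the smaller is 32.98°.

33.0°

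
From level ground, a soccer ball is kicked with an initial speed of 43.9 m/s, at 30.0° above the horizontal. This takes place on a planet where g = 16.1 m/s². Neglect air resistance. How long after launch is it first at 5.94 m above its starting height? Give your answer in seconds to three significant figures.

0.305 s

Resolve: vₓ = 43.90 cos 30.0° = 38.02 m/s and v_y0 = 43.90 sin 30.0° = 21.95 m/s.
Require v_y0 t − ½ g t² = 5.94, i.e. 8.050 t² − 21.95 t + 5.94 = 0.
t = [21.95 ± √(21.95² − 2·16.1·5.94)] / 16.1 = (21.95 ± 17.05) / 16.1, so t = 0.3047 s or t = 2.422 s.
The first (ascending) time is 0.3047 s.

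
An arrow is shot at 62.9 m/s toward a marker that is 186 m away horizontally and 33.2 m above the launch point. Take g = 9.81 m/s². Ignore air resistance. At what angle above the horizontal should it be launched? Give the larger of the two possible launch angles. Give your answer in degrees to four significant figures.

Trajectory: y = x tanθ − g x² (1 + tan²θ)/(2v₀²). With x = 186, y = 33.2, v₀ = 62.9, g = 9.81:
42.89 tan²θ − 186 tanθ + (76.09) = 0.
tanθ = [186 ± √(186² − 4 × 42.89 × (76.09))] / (2 × 42.89) = (186 ± 146.8) / 85.78, giving tanθ = 0.4573 or 3.879.
θ = 24.58° or 75.55°; the larger is 75.55°.

75.55°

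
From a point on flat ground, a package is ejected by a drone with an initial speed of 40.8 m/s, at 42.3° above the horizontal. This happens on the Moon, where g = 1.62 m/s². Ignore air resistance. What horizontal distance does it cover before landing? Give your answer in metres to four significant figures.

1023 m

Resolve: vₓ = 40.80 cos 42.3° = 30.18 m/s and v_y0 = 40.80 sin 42.3° = 27.46 m/s.
Flight time T = 2 v_y0 / g = 33.90 s.
Range: R = vₓ T = 30.18 × 33.90 = 1023 m.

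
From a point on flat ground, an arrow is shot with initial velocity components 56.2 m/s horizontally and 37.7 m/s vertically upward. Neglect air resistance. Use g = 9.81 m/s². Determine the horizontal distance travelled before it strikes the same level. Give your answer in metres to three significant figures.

Flight time T = 2 v_y0 / g = 7.686 s.
Horizontal distance R = vₓ T = 56.20 × 7.686 = 432.0 m.

432 m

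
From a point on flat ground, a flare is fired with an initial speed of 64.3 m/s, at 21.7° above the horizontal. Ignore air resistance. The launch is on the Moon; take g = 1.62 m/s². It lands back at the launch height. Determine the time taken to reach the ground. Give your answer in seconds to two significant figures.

Resolve: vₓ = 64.30 cos 21.7° = 59.74 m/s and v_y0 = 64.30 sin 21.7° = 23.77 m/s.
Landing at launch height ⇒ T = 2 v_y0 / g = 2 × 23.77 / 1.62 = 29.35 s.

29 s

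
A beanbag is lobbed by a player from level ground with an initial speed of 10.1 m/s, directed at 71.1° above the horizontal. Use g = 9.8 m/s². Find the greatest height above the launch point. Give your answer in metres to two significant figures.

4.7 m

Resolve: vₓ = 10.10 cos 71.1° = 3.272 m/s and v_y0 = 10.10 sin 71.1° = 9.555 m/s.
Maximum height: H = v_y0² / (2g) = 9.555² / (2 × 9.80) = 4.659 m.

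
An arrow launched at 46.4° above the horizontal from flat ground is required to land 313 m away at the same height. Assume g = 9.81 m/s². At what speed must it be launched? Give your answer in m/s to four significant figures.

55.45 m/s

From R = (v₀² / g) sin 2θ: v₀ = √(gR / sin 2θ).
v₀ = √(9.81 × 313 / sin 92.80°) = √(3071 / 0.9988) = √3074.2 = 55.45 m/s.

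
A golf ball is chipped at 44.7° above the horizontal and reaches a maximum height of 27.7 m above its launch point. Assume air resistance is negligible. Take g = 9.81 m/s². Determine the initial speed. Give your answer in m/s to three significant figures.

At the peak v_y = 0, so v_y0 = √(2gH) = √(2 × 9.81 × 27.7) = 23.31 m/s.
v_y0 = v₀ sin θ ⇒ v₀ = 23.31 / sin 44.7° = 33.14 m/s.

33.1 m/s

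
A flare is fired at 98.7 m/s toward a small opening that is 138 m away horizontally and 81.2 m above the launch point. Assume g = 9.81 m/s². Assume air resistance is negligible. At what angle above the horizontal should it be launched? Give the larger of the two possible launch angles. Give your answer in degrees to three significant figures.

85.8°

Trajectory: y = x tanθ − g x² (1 + tan²θ)/(2v₀²). With x = 138, y = 81.2, v₀ = 98.7, g = 9.81:
9.589 tan²θ − 138 tanθ + (90.79) = 0.
tanθ = [138 ± √(138² − 4 × 9.589 × (90.79))] / (2 × 9.589) = (138 ± 124.7) / 19.18, giving tanθ = 0.6911 or 13.70.
θ = 34.65° or 85.83°; the larger is 85.83°.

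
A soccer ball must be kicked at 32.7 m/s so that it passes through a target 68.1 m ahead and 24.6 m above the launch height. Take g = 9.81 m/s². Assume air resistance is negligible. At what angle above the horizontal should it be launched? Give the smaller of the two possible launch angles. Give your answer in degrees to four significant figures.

Trajectory: y = x tanθ − g x² (1 + tan²θ)/(2v₀²). With x = 68.1, y = 24.6, v₀ = 32.7, g = 9.81:
21.27 tan²θ − 68.1 tanθ + (45.87) = 0.
tanθ = [68.1 ± √(68.1² − 4 × 21.27 × (45.87))] / (2 × 21.27) = (68.1 ± 27.09) / 42.55, giving tanθ = 0.9638 or 2.237.
θ = 43.94° or 65.92°; the smaller is 43.94°.

43.94°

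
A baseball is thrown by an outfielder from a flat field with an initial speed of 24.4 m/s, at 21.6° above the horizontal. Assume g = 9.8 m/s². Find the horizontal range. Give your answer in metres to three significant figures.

41.6 m

vₓ = 24.40 cos 21.6° = 22.69 m/s; v_y0 = 24.40 sin 21.6° = 8.982 m/s.
Time aloft: T = 2 v_y0 / g = 2 × 8.982 / 9.80 = 1.833 s.
Range: R = vₓ T = 22.69 × 1.833 = 41.59 m.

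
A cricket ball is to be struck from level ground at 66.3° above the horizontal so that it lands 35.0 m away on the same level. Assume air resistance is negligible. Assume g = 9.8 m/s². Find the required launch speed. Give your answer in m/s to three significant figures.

21.6 m/s

Level-ground range: R = v₀² sin(2θ)/g, so v₀ = √(gR / sin 2θ).
v₀ = √(9.80 × 35.0 / sin 132.6°) = √(343.0 / 0.7361) = √465.97 = 21.59 m/s.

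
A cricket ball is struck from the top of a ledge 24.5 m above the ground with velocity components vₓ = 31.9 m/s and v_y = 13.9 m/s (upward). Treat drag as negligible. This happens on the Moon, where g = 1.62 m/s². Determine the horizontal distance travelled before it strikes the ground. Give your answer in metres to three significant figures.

599 m

Vertical motion (up positive, ground at y = 0): 0.8100 t² − (13.90) t − 24.5 = 0, so t = (13.90 + √(13.90² + 2·1.62·24.5)) / 1.62 = (13.90 + 16.51) / 1.62 = 18.77 s.
Horizontal distance: R = vₓ t = 31.90 × 18.77 = 598.8 m.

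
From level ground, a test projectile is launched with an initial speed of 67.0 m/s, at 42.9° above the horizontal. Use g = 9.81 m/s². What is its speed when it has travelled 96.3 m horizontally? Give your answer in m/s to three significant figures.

55.7 m/s

Components: vₓ = 67.00 cos 42.9° = 49.08 m/s, v_y0 = 67.00 sin 42.9° = 45.61 m/s.
x = vₓ t ⇒ t = 96.3/49.08 = 1.962 s.
Vertical velocity there: v_y = v_y0 − g t = 45.61 − 9.81 × 1.962 = 26.36 m/s.
Speed: √(vₓ² + v_y²) = √(49.08² + 26.36²) = 55.71 m/s.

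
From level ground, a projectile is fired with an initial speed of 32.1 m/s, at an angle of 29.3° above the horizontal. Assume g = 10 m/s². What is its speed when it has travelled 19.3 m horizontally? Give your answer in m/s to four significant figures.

Components: vₓ = 32.10 cos 29.3° = 27.99 m/s, v_y0 = 32.10 sin 29.3° = 15.71 m/s.
At x = 19.3 m, t = x/vₓ = 19.3/27.99 = 0.6894 s.
Vertical velocity there: v_y = v_y0 − g t = 15.71 − 10.0 × 0.6894 = 8.815 m/s.
Speed: √(vₓ² + v_y²) = √(27.99² + 8.815²) = 29.35 m/s.

29.35 m/s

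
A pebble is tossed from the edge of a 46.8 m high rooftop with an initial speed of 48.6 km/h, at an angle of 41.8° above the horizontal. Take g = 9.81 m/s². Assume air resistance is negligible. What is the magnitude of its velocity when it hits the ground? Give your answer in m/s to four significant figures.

Convert: 48.6 km/h = 48.6/3.6 = 13.50 m/s.
Horizontal component vₓ = 13.50 cos 41.8° = 10.06 m/s; vertical v_y0 = 13.50 sin 41.8° = 8.998 m/s.
The projectile lands when y = 46.8 + (8.998) t − ½·9.81·t² = 0. Positive root: t = (8.998 + √(8.998² + 2·9.81·46.8)) / 9.81 = (8.998 + 31.61) / 9.81 = 4.139 s.
Vertical velocity at impact: v_y = v_y0 − g t = 8.998 − 9.81 × 4.139 = −31.61 m/s.
Speed: |v| = √(vₓ² + v_y²) = √(10.06² + 31.61²) = 33.17 m/s.

33.17 m/s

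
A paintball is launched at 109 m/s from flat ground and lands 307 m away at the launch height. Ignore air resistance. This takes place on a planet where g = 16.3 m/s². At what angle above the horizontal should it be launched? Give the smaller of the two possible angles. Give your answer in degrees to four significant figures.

12.45°

R = v₀² sin 2θ / g gives sin 2θ = gR/v₀² = 16.3·307/109² = 0.4212.
2θ = 24.91° or 180° − 24.91° = 155.1°, so θ = 12.45° or 77.55°.
The smaller angle is 12.45°.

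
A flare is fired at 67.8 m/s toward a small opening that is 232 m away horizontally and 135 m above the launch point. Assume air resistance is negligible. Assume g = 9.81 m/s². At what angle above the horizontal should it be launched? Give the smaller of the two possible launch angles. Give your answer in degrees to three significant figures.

Trajectory: y = x tanθ − g x² (1 + tan²θ)/(2v₀²). With x = 232, y = 135, v₀ = 67.8, g = 9.81:
57.43 tan²θ − 232 tanθ + (192.4) = 0.
tanθ = [232 ± √(232² − 4 × 57.43 × (192.4))] / (2 × 57.43) = (232 ± 98.07) / 114.9, giving tanθ = 1.166 or 2.874.
θ = 49.38° or 70.81°; the smaller is 49.38°.

49.4°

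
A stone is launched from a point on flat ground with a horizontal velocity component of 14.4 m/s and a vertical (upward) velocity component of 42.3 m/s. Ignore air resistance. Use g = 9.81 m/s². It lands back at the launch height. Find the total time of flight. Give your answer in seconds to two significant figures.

Time of flight on level ground: T = 2 v_y0 / g = 2 × 42.30 / 9.81 = 8.624 s.

8.6 s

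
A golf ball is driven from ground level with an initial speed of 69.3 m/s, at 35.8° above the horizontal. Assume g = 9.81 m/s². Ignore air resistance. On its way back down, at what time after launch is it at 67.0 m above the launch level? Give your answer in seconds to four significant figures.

5.981 s

Components: vₓ = 69.30 cos 35.8° = 56.21 m/s, v_y0 = 69.30 sin 35.8° = 40.54 m/s.
Require v_y0 t − ½ g t² = 67.0, i.e. 4.905 t² − 40.54 t + 67.0 = 0.
t = [40.54 ± √(40.54² − 2·9.81·67.0)] / 9.81 = (40.54 ± 18.13) / 9.81, so t = 2.284 s or t = 5.981 s.
The descending-branch root is 5.981 s.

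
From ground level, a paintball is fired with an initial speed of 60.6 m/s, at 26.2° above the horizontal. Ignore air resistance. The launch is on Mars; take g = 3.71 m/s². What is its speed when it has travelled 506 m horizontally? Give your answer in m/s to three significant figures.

vₓ = 60.60 cos 26.2° = 54.37 m/s; v_y0 = 60.60 sin 26.2° = 26.76 m/s.
x = vₓ t ⇒ t = 506/54.37 = 9.306 s.
Vertical velocity there: v_y = v_y0 − g t = 26.76 − 3.71 × 9.306 = −7.770 m/s.
Speed: √(vₓ² + v_y²) = √(54.37² + 7.770²) = 54.93 m/s.

54.9 m/s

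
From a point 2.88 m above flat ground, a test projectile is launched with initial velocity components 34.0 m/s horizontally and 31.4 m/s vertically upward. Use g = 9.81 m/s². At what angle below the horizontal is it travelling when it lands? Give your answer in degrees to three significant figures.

43.5°

With up positive and y = 0 at the ground: y(t) = 2.88 + (31.40) t − 4.905 t². Setting y = 0 and taking the positive root: t = [31.40 + √(31.40² + 2·9.81·2.88)] / 9.81 = (31.40 + 32.29) / 9.81 = 6.492 s.
At impact: v_y = v_y0 − g t = −32.29 m/s; vₓ = 34.00 m/s.
Angle below horizontal: arctan(|v_y|/vₓ) = arctan(32.29/34.00) = 43.52°.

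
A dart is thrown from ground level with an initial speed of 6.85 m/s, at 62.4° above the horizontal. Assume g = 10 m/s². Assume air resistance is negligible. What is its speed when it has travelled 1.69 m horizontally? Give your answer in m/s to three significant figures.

Horizontal component vₓ = 6.850 cos 62.4° = 3.174 m/s; vertical v_y0 = 6.850 sin 62.4° = 6.070 m/s.
At x = 1.69 m, t = x/vₓ = 1.69/3.174 = 0.5325 s.
Vertical velocity there: v_y = v_y0 − g t = 6.070 − 10.0 × 0.5325 = 0.7453 m/s.
Speed: √(vₓ² + v_y²) = √(3.174² + 0.7453²) = 3.260 m/s.

3.26 m/s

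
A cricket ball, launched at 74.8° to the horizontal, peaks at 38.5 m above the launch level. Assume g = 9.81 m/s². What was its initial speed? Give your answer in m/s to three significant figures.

28.5 m/s

At the peak v_y = 0, so v_y0 = √(2gH) = √(2 × 9.81 × 38.5) = 27.48 m/s.
v_y0 = v₀ sin θ ⇒ v₀ = 27.48 / sin 74.8° = 28.48 m/s.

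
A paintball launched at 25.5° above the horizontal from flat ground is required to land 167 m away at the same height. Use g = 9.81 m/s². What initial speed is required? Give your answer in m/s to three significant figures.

From R = (v₀² / g) sin 2θ: v₀ = √(gR / sin 2θ).
v₀ = √(9.81 × 167 / sin 51.00°) = √(1638 / 0.7771) = √2108.1 = 45.91 m/s.

45.9 m/s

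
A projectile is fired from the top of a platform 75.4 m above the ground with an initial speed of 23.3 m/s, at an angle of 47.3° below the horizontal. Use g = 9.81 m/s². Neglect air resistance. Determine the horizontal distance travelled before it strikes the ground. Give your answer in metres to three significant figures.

40.2 m

vₓ = 23.30 cos 47.3° = 15.80 m/s; v_y0 = −17.12 m/s (downward).
With up positive and y = 0 at the ground: y(t) = 75.4 + (−17.12) t − 4.905 t². Setting y = 0 and taking the positive root: t = [−17.12 + √(17.12² + 2·9.81·75.4)] / 9.81 = (−17.12 + 42.10) / 9.81 = 2.546 s.
Horizontal distance: R = vₓ t = 15.80 × 2.546 = 40.23 m.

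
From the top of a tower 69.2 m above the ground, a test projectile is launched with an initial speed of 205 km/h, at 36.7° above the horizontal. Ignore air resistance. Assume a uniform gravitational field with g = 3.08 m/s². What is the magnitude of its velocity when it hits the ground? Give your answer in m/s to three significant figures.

Convert: 205 km/h = 205/3.6 = 56.94 m/s.
Resolve: vₓ = 56.94 cos 36.7° = 45.66 m/s and v_y0 = 56.94 sin 36.7° = 34.03 m/s.
The projectile lands when y = 69.2 + (34.03) t − ½·3.08·t² = 0. Positive root: t = (34.03 + √(34.03² + 2·3.08·69.2)) / 3.08 = (34.03 + 39.80) / 3.08 = 23.97 s.
Vertical velocity at impact: v_y = v_y0 − g t = 34.03 − 3.08 × 23.97 = −39.80 m/s.
Speed: |v| = √(vₓ² + v_y²) = √(45.66² + 39.80²) = 60.57 m/s.

60.6 m/s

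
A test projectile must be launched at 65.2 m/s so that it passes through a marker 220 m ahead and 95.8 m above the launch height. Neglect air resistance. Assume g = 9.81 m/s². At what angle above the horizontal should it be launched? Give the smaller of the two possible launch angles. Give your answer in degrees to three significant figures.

Trajectory: y = x tanθ − g x² (1 + tan²θ)/(2v₀²). With x = 220, y = 95.8, v₀ = 65.2, g = 9.81:
55.85 tan²θ − 220 tanθ + (151.6) = 0.
tanθ = [220 ± √(220² − 4 × 55.85 × (151.6))] / (2 × 55.85) = (220 ± 120.5) / 111.7, giving tanθ = 0.8907 or 3.049.
θ = 41.69° or 71.84°; the smaller is 41.69°.

41.7°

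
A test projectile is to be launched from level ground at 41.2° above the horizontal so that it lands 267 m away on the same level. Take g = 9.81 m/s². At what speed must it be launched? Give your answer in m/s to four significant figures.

On level ground R = v₀² sin 2θ / g ⇒ v₀ = √(gR / sin 2θ).
v₀ = √(9.81 × 267 / sin 82.40°) = √(2619 / 0.9912) = √2642.5 = 51.41 m/s.

51.41 m/s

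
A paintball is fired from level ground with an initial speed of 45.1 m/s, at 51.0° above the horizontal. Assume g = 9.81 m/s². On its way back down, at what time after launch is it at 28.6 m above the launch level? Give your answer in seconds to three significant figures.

vₓ = 45.10 cos 51.0° = 28.38 m/s; v_y0 = 45.10 sin 51.0° = 35.05 m/s.
Require v_y0 t − ½ g t² = 28.6, i.e. 4.905 t² − 35.05 t + 28.6 = 0.
t = [35.05 ± √(35.05² − 2·9.81·28.6)] / 9.81 = (35.05 ± 25.83) / 9.81, so t = 0.9395 s or t = 6.206 s.
The descending-branch root is 6.206 s.

6.21 s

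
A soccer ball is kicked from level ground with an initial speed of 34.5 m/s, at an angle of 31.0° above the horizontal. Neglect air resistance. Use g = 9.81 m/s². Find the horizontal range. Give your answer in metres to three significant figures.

107 m

Resolve: vₓ = 34.50 cos 31.0° = 29.57 m/s and v_y0 = 34.50 sin 31.0° = 17.77 m/s.
Flight time T = 2 v_y0 / g = 3.623 s.
Horizontal distance R = vₓ T = 29.57 × 3.623 = 107.1 m.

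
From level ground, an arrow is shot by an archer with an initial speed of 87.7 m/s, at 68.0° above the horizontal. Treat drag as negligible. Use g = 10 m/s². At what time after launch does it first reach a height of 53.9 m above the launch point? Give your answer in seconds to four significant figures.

Components: vₓ = 87.70 cos 68.0° = 32.85 m/s, v_y0 = 87.70 sin 68.0° = 81.31 m/s.
Set y = v_y0 t − ½ g t² = 53.9: 5.000 t² − 81.31 t + 53.9 = 0.
t = [81.31 ± √(81.31² − 2·10.0·53.9)] / 10.0 = (81.31 ± 74.39) / 10.0, so t = 0.6923 s or t = 15.57 s.
The first (ascending) time is 0.6923 s.

0.6923 s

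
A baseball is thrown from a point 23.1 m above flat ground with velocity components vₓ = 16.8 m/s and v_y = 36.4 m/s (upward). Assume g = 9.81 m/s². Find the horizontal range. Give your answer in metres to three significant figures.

The projectile lands when y = 23.1 + (36.40) t − ½·9.81·t² = 0. Positive root: t = (36.40 + √(36.40² + 2·9.81·23.1)) / 9.81 = (36.40 + 42.17) / 9.81 = 8.009 s.
Horizontal distance: R = vₓ t = 16.80 × 8.009 = 134.6 m.

135 m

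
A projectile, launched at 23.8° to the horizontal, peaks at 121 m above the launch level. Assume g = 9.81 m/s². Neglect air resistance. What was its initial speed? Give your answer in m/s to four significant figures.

120.7 m/s

At the peak v_y = 0, so v_y0 = √(2gH) = √(2 × 9.81 × 121) = 48.72 m/s.
v_y0 = v₀ sin θ ⇒ v₀ = 48.72 / sin 23.8° = 120.7 m/s.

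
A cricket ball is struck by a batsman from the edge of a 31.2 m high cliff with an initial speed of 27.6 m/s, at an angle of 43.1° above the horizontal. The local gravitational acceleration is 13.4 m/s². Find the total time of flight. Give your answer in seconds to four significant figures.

3.984 s

Components: vₓ = 27.60 cos 43.1° = 20.15 m/s, v_y0 = 27.60 sin 43.1° = 18.86 m/s.
The projectile lands when y = 31.2 + (18.86) t − ½·13.4·t² = 0. Positive root: t = (18.86 + √(18.86² + 2·13.4·31.2)) / 13.4 = (18.86 + 34.52) / 13.4 = 3.984 s.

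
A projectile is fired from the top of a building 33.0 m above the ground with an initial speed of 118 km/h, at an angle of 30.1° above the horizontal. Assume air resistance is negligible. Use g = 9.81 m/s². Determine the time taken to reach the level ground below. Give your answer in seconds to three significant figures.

Convert: 118 km/h = 118/3.6 = 32.78 m/s.
vₓ = 32.78 cos 30.1° = 28.36 m/s; v_y0 = 32.78 sin 30.1° = 16.44 m/s.
The projectile lands when y = 33.0 + (16.44) t − ½·9.81·t² = 0. Positive root: t = (16.44 + √(16.44² + 2·9.81·33.0)) / 9.81 = (16.44 + 30.29) / 9.81 = 4.764 s.

4.76 s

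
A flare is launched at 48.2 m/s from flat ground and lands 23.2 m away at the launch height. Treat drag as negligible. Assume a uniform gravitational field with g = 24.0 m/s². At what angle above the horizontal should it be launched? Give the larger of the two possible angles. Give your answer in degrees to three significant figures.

83.1°

R = v₀² sin 2θ / g gives sin 2θ = gR/v₀² = 24.0·23.2/48.2² = 0.2397.
2θ = 13.87° or 180° − 13.87° = 166.1°, so θ = 6.933° or 83.07°.
The larger angle is 83.07°.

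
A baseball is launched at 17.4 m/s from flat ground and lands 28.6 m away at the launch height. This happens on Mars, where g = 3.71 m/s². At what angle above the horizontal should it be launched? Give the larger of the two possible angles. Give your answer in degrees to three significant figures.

R = v₀² sin 2θ / g gives sin 2θ = gR/v₀² = 3.71·28.6/17.4² = 0.3505.
2θ = 20.52° or 180° − 20.52° = 159.5°, so θ = 10.26° or 79.74°.
The larger angle is 79.74°.

79.7°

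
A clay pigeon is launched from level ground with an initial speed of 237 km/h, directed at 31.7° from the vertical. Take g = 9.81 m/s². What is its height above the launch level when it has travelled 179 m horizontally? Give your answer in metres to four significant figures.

Convert: 237 km/h = 237/3.6 = 65.83 m/s.
Horizontal component vₓ = 65.83 sin 31.7° = 34.59 m/s; vertical v_y0 = 65.83 cos 31.7° = 56.01 m/s.
x = vₓ t ⇒ t = 179/34.59 = 5.174 s.
Height: y = v_y0 t − ½ g t² = 56.01 × 5.174 − 4.905 × 5.174² = 289.8 − 131.3 = 158.5 m.

158.5 m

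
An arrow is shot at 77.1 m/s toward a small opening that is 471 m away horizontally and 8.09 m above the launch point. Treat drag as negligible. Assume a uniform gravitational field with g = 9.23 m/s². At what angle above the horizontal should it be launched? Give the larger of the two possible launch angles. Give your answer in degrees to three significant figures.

66.3°

Trajectory: y = x tanθ − g x² (1 + tan²θ)/(2v₀²). With x = 471, y = 8.09, v₀ = 77.1, g = 9.23:
172.2 tan²θ − 471 tanθ + (180.3) = 0.
tanθ = [471 ± √(471² − 4 × 172.2 × (180.3))] / (2 × 172.2) = (471 ± 312.4) / 344.5, giving tanθ = 0.4603 or 2.274.
θ = 24.72° or 66.27°; the larger is 66.27°.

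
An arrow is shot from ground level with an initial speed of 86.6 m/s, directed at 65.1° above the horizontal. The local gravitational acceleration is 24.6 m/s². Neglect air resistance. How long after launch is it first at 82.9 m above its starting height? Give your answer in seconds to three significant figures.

vₓ = 86.60 cos 65.1° = 36.46 m/s; v_y0 = 86.60 sin 65.1° = 78.55 m/s.
Set y = v_y0 t − ½ g t² = 82.9: 12.30 t² − 78.55 t + 82.9 = 0.
Quadratic formula: t = (78.55 ± √2091.4) / 24.6 = (78.55 ± 45.73) / 24.6 → t = 1.334 s or 5.052 s.
The first (ascending) time is 1.334 s.

1.33 s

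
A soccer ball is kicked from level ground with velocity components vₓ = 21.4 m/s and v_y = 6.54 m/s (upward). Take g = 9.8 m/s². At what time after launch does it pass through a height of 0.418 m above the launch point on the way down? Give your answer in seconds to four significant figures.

Require v_y0 t − ½ g t² = 0.418, i.e. 4.900 t² − 6.540 t + 0.418 = 0.
t = [6.540 ± √(6.540² − 2·9.80·0.418)] / 9.80 = (6.540 ± 5.880) / 9.80, so t = 0.06731 s or t = 1.267 s.
The descending-branch root is 1.267 s.

1.267 s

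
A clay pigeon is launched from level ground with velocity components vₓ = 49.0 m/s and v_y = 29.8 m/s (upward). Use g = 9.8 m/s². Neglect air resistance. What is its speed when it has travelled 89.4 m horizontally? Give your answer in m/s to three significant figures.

At x = 89.4 m, t = x/vₓ = 89.4/49.00 = 1.824 s.
Vertical velocity there: v_y = v_y0 − g t = 29.80 − 9.80 × 1.824 = 11.92 m/s.
Speed: √(vₓ² + v_y²) = √(49.00² + 11.92²) = 50.43 m/s.

50.4 m/s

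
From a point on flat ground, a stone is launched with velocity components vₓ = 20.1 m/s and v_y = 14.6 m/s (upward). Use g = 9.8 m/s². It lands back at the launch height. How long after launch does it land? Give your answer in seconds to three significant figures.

2.98 s

Landing at launch height ⇒ T = 2 v_y0 / g = 2 × 14.60 / 9.80 = 2.980 s.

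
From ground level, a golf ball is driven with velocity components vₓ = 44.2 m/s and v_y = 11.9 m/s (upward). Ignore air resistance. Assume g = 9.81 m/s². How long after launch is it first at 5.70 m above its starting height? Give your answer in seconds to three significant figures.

Height y(t) = 11.90 t − 4.905 t² = 5.70 gives 4.905 t² − 11.90 t + 5.70 = 0.
t = [11.90 ± √(11.90² − 2·9.81·5.70)] / 9.81 = (11.90 ± 5.457) / 9.81, so t = 0.6568 s or t = 1.769 s.
The first (ascending) time is 0.6568 s.

0.657 s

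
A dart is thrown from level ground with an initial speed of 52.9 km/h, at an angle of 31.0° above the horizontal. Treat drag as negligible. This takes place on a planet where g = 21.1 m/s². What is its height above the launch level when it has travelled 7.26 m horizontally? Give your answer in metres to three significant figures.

0.857 m

Convert: 52.9 km/h = 52.9/3.6 = 14.69 m/s.
Components: vₓ = 14.69 cos 31.0° = 12.60 m/s, v_y0 = 14.69 sin 31.0° = 7.568 m/s.
Time to reach x = 7.26 m: t = x/vₓ = 7.26/12.60 = 0.5764 s.
Height: y = v_y0 t − ½ g t² = 7.568 × 0.5764 − 10.55 × 0.5764² = 4.362 − 3.505 = 0.8572 m.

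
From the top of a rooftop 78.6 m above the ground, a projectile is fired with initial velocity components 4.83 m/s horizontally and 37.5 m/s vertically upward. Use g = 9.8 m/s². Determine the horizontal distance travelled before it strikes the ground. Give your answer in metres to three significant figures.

Vertical motion (up positive, ground at y = 0): 4.900 t² − (37.50) t − 78.6 = 0, so t = (37.50 + √(37.50² + 2·9.80·78.6)) / 9.80 = (37.50 + 54.28) / 9.80 = 9.366 s.
Horizontal distance: R = vₓ t = 4.830 × 9.366 = 45.24 m.

45.2 m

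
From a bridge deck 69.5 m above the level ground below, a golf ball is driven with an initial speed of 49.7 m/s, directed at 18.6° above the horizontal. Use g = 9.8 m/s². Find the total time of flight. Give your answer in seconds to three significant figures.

Components: vₓ = 49.70 cos 18.6° = 47.10 m/s, v_y0 = 49.70 sin 18.6° = 15.85 m/s.
Vertical motion (up positive, ground at y = 0): 4.900 t² − (15.85) t − 69.5 = 0, so t = (15.85 + √(15.85² + 2·9.80·69.5)) / 9.80 = (15.85 + 40.17) / 9.80 = 5.716 s.

5.72 s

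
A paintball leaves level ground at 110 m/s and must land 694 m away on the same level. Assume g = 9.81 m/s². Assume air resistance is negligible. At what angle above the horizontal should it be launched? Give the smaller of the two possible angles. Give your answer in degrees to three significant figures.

Level-ground range R = v₀² sin(2θ)/g ⇒ sin(2θ) = gR/v₀² = 9.81 × 694 / 110² = 0.5627.
2θ = 34.24° or 180° − 34.24° = 145.8°, so θ = 17.12° or 72.88°.
The smaller angle is 17.12°.

17.1°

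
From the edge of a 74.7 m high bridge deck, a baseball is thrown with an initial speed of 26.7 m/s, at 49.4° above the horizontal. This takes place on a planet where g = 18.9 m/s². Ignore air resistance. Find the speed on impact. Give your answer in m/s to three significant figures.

Resolve: vₓ = 26.70 cos 49.4° = 17.38 m/s and v_y0 = 26.70 sin 49.4° = 20.27 m/s.
With up positive and y = 0 at the ground: y(t) = 74.7 + (20.27) t − 9.450 t². Setting y = 0 and taking the positive root: t = [20.27 + √(20.27² + 2·18.9·74.7)] / 18.9 = (20.27 + 56.87) / 18.9 = 4.082 s.
Vertical velocity at impact: v_y = v_y0 − g t = 20.27 − 18.9 × 4.082 = −56.87 m/s.
Speed: |v| = √(vₓ² + v_y²) = √(17.38² + 56.87²) = 59.47 m/s.

59.5 m/s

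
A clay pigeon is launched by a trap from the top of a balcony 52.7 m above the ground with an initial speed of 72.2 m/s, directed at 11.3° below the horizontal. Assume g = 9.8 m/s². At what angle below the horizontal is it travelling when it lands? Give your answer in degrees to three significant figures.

26.4°

Horizontal component vₓ = 72.20 cos 11.3° = 70.80 m/s; vertical v_y0 = −14.15 m/s (downward).
Vertical motion (up positive, ground at y = 0): 4.900 t² − (−14.15) t − 52.7 = 0, so t = (−14.15 + √(14.15² + 2·9.80·52.7)) / 9.80 = (−14.15 + 35.12) / 9.80 = 2.140 s.
At impact: v_y = v_y0 − g t = −35.12 m/s; vₓ = 70.80 m/s.
Angle below horizontal: arctan(|v_y|/vₓ) = arctan(35.12/70.80) = 26.38°.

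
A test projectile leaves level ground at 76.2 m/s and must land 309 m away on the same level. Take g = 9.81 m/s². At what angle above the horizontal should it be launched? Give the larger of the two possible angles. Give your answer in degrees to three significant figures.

R = v₀² sin 2θ / g gives sin 2θ = gR/v₀² = 9.81·309/76.2² = 0.5221.
2θ = 31.47° or 180° − 31.47° = 148.5°, so θ = 15.74° or 74.26°.
The larger angle is 74.26°.

74.3°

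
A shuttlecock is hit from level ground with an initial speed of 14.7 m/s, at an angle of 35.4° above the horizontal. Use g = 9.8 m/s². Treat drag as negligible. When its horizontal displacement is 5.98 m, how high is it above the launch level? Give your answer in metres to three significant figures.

Resolve: vₓ = 14.70 cos 35.4° = 11.98 m/s and v_y0 = 14.70 sin 35.4° = 8.515 m/s.
At x = 5.98 m, t = x/vₓ = 5.98/11.98 = 0.4991 s.
Height: y = v_y0 t − ½ g t² = 8.515 × 0.4991 − 4.900 × 0.4991² = 4.250 − 1.220 = 3.029 m.

3.03 m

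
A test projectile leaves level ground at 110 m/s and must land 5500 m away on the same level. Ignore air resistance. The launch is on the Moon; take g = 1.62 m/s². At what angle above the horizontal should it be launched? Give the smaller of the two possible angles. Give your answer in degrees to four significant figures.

From R = (v₀²/g) sin 2θ: sin 2θ = 1.62 × 5500 / 12100 = 0.7364.
2θ = 47.42° or 180° − 47.42° = 132.6°, so θ = 23.71° or 66.29°.
The smaller angle is 23.71°.

23.71°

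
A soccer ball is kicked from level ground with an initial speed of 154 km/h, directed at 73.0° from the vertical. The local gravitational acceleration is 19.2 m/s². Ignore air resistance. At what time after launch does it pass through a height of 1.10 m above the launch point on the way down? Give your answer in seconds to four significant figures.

1.208 s

Convert: 154 km/h = 154/3.6 = 42.78 m/s.
Resolve: vₓ = 42.78 sin 73.0° = 40.91 m/s and v_y0 = 42.78 cos 73.0° = 12.51 m/s.
Height y(t) = 12.51 t − 9.600 t² = 1.10 gives 9.600 t² − 12.51 t + 1.10 = 0.
t = [12.51 ± √(12.51² − 2·19.2·1.10)] / 19.2 = (12.51 ± 10.69) / 19.2, so t = 0.09486 s or t = 1.208 s.
The descending-branch root is 1.208 s.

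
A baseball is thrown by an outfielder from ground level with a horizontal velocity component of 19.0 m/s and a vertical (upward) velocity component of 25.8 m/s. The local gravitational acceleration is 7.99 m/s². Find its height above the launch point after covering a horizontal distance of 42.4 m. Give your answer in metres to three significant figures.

37.7 m

At x = 42.4 m, t = x/vₓ = 42.4/19.00 = 2.232 s.
Height: y = v_y0 t − ½ g t² = 25.80 × 2.232 − 3.995 × 2.232² = 57.57 − 19.89 = 37.68 m.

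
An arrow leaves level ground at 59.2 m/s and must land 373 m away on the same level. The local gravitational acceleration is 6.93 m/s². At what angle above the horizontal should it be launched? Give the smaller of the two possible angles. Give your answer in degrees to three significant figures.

Level-ground range R = v₀² sin(2θ)/g ⇒ sin(2θ) = gR/v₀² = 6.93 × 373 / 59.2² = 0.7376.
2θ = 47.52° or 180° − 47.52° = 132.5°, so θ = 23.76° or 66.24°.
The smaller angle is 23.76°.

23.8°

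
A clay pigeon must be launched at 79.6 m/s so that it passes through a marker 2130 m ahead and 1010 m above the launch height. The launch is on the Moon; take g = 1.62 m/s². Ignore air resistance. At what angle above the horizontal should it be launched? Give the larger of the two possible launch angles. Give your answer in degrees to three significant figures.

69.2°

Trajectory: y = x tanθ − g x² (1 + tan²θ)/(2v₀²). With x = 2130, y = 1010, v₀ = 79.6, g = 1.62:
580.0 tan²θ − 2130 tanθ + (1590) = 0.
tanθ = [2130 ± √(2130² − 4 × 580.0 × (1590))] / (2 × 580.0) = (2130 ± 921.0) / 1160, giving tanθ = 1.042 or 2.630.
θ = 46.19° or 69.18°; the larger is 69.18°.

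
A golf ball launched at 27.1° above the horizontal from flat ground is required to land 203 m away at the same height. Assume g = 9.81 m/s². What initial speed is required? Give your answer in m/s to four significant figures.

49.55 m/s

On level ground R = v₀² sin 2θ / g ⇒ v₀ = √(gR / sin 2θ).
v₀ = √(9.81 × 203 / sin 54.20°) = √(1991 / 0.8111) = √2455.3 = 49.55 m/s.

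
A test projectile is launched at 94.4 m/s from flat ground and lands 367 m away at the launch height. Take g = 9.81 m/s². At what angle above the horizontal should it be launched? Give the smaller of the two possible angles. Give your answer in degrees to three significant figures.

11.9°

R = v₀² sin 2θ / g gives sin 2θ = gR/v₀² = 9.81·367/94.4² = 0.4040.
2θ = 23.83° or 180° − 23.83° = 156.2°, so θ = 11.91° or 78.09°.
The smaller angle is 11.91°.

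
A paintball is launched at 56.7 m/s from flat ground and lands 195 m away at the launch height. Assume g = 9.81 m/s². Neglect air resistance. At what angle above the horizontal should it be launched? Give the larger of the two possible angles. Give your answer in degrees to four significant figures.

R = v₀² sin 2θ / g gives sin 2θ = gR/v₀² = 9.81·195/56.7² = 0.5950.
2θ = 36.51° or 180° − 36.51° = 143.5°, so θ = 18.26° or 71.74°.
The larger angle is 71.74°.

71.74°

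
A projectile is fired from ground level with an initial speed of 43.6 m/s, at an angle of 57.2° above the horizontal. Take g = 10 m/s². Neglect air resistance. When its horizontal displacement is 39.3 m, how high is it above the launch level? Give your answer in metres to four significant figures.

vₓ = 43.60 cos 57.2° = 23.62 m/s; v_y0 = 43.60 sin 57.2° = 36.65 m/s.
At x = 39.3 m, t = x/vₓ = 39.3/23.62 = 1.664 s.
Height: y = v_y0 t − ½ g t² = 36.65 × 1.664 − 5.000 × 1.664² = 60.98 − 13.84 = 47.14 m.

47.14 m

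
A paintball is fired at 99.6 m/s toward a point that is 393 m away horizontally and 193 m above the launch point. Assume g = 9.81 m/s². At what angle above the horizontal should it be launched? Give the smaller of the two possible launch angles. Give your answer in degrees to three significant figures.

Trajectory: y = x tanθ − g x² (1 + tan²θ)/(2v₀²). With x = 393, y = 193, v₀ = 99.6, g = 9.81:
76.37 tan²θ − 393 tanθ + (269.4) = 0.
tanθ = [393 ± √(393² − 4 × 76.37 × (269.4))] / (2 × 76.37) = (393 ± 268.6) / 152.7, giving tanθ = 0.8142 or 4.332.
θ = 39.15° or 77.00°; the smaller is 39.15°.

39.2°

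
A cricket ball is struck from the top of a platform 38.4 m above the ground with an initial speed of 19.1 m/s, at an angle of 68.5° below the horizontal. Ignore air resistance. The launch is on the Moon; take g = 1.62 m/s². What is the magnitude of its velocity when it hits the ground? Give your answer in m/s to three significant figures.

Components: vₓ = 19.10 cos 68.5° = 7.000 m/s, v_y0 = −17.77 m/s (downward).
The projectile lands when y = 38.4 + (−17.77) t − ½·1.62·t² = 0. Positive root: t = (−17.77 + √(17.77² + 2·1.62·38.4)) / 1.62 = (−17.77 + 20.98) / 1.62 = 1.982 s.
Vertical velocity at impact: v_y = v_y0 − g t = −17.77 − 1.62 × 1.982 = −20.98 m/s.
Speed: |v| = √(vₓ² + v_y²) = √(7.000² + 20.98²) = 22.12 m/s.

22.1 m/s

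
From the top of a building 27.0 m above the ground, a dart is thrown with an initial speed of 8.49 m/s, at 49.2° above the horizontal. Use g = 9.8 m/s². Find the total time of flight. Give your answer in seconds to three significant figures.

3.09 s

Horizontal component vₓ = 8.490 cos 49.2° = 5.548 m/s; vertical v_y0 = 8.490 sin 49.2° = 6.427 m/s.
With up positive and y = 0 at the ground: y(t) = 27.0 + (6.427) t − 4.900 t². Setting y = 0 and taking the positive root: t = [6.427 + √(6.427² + 2·9.80·27.0)] / 9.80 = (6.427 + 23.89) / 9.80 = 3.093 s.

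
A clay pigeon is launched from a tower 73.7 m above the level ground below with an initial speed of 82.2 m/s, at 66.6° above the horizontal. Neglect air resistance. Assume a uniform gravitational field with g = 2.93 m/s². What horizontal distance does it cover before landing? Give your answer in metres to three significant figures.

Components: vₓ = 82.20 cos 66.6° = 32.65 m/s, v_y0 = 82.20 sin 66.6° = 75.44 m/s.
Vertical motion (up positive, ground at y = 0): 1.465 t² − (75.44) t − 73.7 = 0, so t = (75.44 + √(75.44² + 2·2.93·73.7)) / 2.93 = (75.44 + 78.25) / 2.93 = 52.45 s.
Horizontal distance: R = vₓ t = 32.65 × 52.45 = 1712 m.

1710 m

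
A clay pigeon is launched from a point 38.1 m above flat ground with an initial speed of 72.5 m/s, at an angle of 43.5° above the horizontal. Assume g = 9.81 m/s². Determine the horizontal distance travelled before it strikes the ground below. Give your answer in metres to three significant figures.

Components: vₓ = 72.50 cos 43.5° = 52.59 m/s, v_y0 = 72.50 sin 43.5° = 49.91 m/s.
The projectile lands when y = 38.1 + (49.91) t − ½·9.81·t² = 0. Positive root: t = (49.91 + √(49.91² + 2·9.81·38.1)) / 9.81 = (49.91 + 56.90) / 9.81 = 10.89 s.
Horizontal distance: R = vₓ t = 52.59 × 10.89 = 572.6 m.

573 m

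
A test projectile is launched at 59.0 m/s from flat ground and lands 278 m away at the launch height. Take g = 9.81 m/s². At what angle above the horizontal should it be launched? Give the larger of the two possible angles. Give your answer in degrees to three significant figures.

R = v₀² sin 2θ / g gives sin 2θ = gR/v₀² = 9.81·278/59.0² = 0.7834.
2θ = 51.58° or 180° − 51.58° = 128.4°, so θ = 25.79° or 64.21°.
The larger angle is 64.21°.

64.2°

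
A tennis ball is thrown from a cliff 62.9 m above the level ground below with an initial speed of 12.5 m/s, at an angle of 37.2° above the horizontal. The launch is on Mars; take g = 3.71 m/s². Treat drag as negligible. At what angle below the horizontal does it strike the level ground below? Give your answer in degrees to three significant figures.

Horizontal component vₓ = 12.50 cos 37.2° = 9.957 m/s; vertical v_y0 = 12.50 sin 37.2° = 7.557 m/s.
The projectile lands when y = 62.9 + (7.557) t − ½·3.71·t² = 0. Positive root: t = (7.557 + √(7.557² + 2·3.71·62.9)) / 3.71 = (7.557 + 22.89) / 3.71 = 8.206 s.
At impact: v_y = v_y0 − g t = −22.89 m/s; vₓ = 9.957 m/s.
Angle below horizontal: arctan(|v_y|/vₓ) = arctan(22.89/9.957) = 66.49°.

66.5°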